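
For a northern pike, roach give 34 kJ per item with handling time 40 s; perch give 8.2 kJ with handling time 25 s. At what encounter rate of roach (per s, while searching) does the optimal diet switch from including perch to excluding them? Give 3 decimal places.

Drop perch once their profitability E₂/h₂ falls below the rate achievable on roach alone: E₂/h₂ = λE₁/(1 + λh₁).
Solve for λ: λE₁h₂ = E₂(1 + λh₁) → λ(E₁h₂ − E₂h₁) = E₂ → λ = E₂/(E₁h₂ − E₂h₁).
λ = 8.2/(34×25 − 8.2×40) = 8.2/522 = 0.01571 per s.

0.016 per s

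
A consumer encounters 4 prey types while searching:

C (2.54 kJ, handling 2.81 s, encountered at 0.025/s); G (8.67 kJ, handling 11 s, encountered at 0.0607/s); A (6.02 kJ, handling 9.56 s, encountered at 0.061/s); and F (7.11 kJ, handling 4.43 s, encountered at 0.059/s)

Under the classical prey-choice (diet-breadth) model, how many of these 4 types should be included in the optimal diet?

E/h in descending order: F 1.6, C 0.904, G 0.788, A 0.63 kJ/s. The optimal diet is the largest prefix of this list for which every included type satisfies E_i/h_i > R on the types above it.
Rate on top 1: 0.3326. C: 0.904 > 0.3326 → include.
Rate on top 2: 0.3627. G: 0.788 > 0.3627 → include.
Rate on top 3: 0.5048. A: 0.63 > 0.5048 → include.
Optimal diet: F, C, G, A — 4 of 4 types.

4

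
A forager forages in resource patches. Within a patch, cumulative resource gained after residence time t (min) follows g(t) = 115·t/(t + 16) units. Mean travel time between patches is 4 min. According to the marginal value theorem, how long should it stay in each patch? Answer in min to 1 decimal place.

By the marginal value theorem, leave when the instantaneous gain rate g'(t) equals the habitat-wide average g(t)/(T + t).
g'(t) = 115·16/(t + 16)². Setting 115·16/(t+16)² = 115t/[(t+16)(4+t)] gives 16(4+t) = t(t+16), so t² = 16×4 = 64.
t* = √64 = 8 min.

8.0 min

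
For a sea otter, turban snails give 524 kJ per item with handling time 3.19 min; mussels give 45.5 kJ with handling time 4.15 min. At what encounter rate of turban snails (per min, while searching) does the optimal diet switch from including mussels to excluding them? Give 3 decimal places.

0.022 per min

The zero-one rule: include mussels iff E₂/h₂ > λE₁/(1+λh₁). Equality gives the switch point.
λE₁h₂ = E₂ + λE₂h₁ ⇒ λ = E₂/(E₁h₂ − E₂h₁) = 45.5/(2175 − 145.1) = 0.02242 per min.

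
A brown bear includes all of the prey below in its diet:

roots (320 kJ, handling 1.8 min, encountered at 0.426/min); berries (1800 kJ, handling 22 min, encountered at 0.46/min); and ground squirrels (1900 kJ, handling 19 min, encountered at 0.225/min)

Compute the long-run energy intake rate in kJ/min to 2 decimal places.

Energy encountered per unit search time: 0.426×320 + 0.46×1800 + 0.225×1900 = 1392 kJ/min.
Handling time per unit search time: 0.426×1.8 + 0.46×22 + 0.225×19 = 15.16.
Rate = 1392/(1 + 15.16) = 86.12 kJ/min.

86.12 kJ/min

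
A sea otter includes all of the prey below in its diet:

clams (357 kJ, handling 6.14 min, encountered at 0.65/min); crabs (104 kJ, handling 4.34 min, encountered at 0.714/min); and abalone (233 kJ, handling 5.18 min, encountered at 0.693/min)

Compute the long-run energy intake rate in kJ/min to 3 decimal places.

R = (0.65×357 + 0.714×104 + 0.693×233) / (1 + 0.65×6.14 + 0.714×4.34 + 0.693×5.18) = 467.8/11.68 = 40.05 kJ/min.

40.051 kJ/min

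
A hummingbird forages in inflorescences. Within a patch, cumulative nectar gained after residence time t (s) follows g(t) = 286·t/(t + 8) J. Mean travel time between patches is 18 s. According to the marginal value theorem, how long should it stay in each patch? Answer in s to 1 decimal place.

Optimal t* satisfies g'(t*) = g(t*)/(T + t*).
g'(t) = 286·8/(t + 8)². Setting 286·8/(t+8)² = 286t/[(t+8)(18+t)] gives 8(18+t) = t(t+8), so t² = 8×18 = 144.
t* = √144 = 12 s.

12.0 s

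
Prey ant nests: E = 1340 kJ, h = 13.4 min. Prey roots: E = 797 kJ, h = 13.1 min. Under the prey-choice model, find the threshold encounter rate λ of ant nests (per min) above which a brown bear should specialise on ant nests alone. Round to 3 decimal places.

0.116 per min

The zero-one rule: include roots iff E₂/h₂ > λE₁/(1+λh₁). Equality gives the switch point.
λE₁h₂ = E₂ + λE₂h₁ ⇒ λ = E₂/(E₁h₂ − E₂h₁) = 797/(1.755e+04 − 1.068e+04) = 0.1159 per min.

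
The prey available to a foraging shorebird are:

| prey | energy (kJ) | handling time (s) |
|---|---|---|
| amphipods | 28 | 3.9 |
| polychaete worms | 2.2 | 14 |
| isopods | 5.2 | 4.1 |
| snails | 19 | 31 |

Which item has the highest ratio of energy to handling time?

amphipods

Profitability E/h (kJ/s): amphipods = 28/3.9 = 7.18, polychaete worms = 2.2/14 = 0.157, isopods = 5.2/4.1 = 1.27, snails = 19/31 = 0.613.
Ranked: amphipods > isopods > snails > polychaete worms.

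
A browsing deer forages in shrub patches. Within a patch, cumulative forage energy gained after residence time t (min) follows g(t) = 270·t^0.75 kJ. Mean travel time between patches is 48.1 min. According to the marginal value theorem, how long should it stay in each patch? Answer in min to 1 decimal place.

144.3 min

By the marginal value theorem, leave when the instantaneous gain rate g'(t) equals the habitat-wide average g(t)/(T + t).
g'(t) = 0.75·270·t^-0.25. Setting 0.75·270·t^-0.25 = 270·t^0.75/(48.1+t) gives 0.75(48.1+t) = t, so 0.25·t = 0.75×48.1.
t* = 0.75×48.1/0.25 = 144.3 min.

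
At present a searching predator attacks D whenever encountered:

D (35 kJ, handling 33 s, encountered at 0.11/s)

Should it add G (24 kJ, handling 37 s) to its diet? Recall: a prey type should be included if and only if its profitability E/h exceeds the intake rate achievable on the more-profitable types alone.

Current rate: (0.11×35)/(1 + 0.11×33) = 0.8315 kJ/s.
G: E/h = 24/37 = 0.6486 kJ/s.
Since 0.6486 < R, time spent handling G is better spent searching.

No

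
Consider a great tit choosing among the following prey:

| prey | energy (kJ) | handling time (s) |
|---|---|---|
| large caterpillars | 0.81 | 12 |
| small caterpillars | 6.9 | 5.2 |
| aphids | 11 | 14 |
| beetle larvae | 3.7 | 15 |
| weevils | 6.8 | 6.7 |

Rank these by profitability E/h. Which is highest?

Profitability E/h (kJ/s): large caterpillars = 0.81/12 = 0.0675, small caterpillars = 6.9/5.2 = 1.33, aphids = 11/14 = 0.786, beetle larvae = 3.7/15 = 0.247, weevils = 6.8/6.7 = 1.01.
Ranked: small caterpillars > weevils > aphids > beetle larvae > large caterpillars.

small caterpillars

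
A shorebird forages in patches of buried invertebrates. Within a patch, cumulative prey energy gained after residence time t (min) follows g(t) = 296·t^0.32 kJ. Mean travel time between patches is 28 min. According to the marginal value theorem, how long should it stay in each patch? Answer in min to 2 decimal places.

13.18 min

Optimal t* satisfies g'(t*) = g(t*)/(T + t*).
g'(t) = 0.32·296·t^-0.68. Setting 0.32·296·t^-0.68 = 296·t^0.32/(28+t) gives 0.32(28+t) = t, so 0.68·t = 0.32×28.
t* = 0.32×28/0.68 = 13.18 min.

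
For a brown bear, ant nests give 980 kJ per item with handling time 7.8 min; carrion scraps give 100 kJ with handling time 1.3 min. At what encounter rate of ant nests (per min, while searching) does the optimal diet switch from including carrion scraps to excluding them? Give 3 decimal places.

Drop carrion scraps once their profitability E₂/h₂ falls below the rate achievable on ant nests alone: E₂/h₂ = λE₁/(1 + λh₁).
Solve for λ: λE₁h₂ = E₂(1 + λh₁) → λ(E₁h₂ − E₂h₁) = E₂ → λ = E₂/(E₁h₂ − E₂h₁).
λ = 100/(980×1.3 − 100×7.8) = 100/494 = 0.2024 per min.

0.202 per min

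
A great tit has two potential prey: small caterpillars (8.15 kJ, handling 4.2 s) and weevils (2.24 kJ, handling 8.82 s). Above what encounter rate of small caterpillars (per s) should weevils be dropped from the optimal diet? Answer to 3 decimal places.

0.036 per s

At the threshold, the rate on small caterpillars alone equals the profitability of weevils: λ·8.15/(1 + λ·4.2) = 2.24/8.82 = 0.254.
Rearranging, λ(8.15 − 0.254×4.2) = 0.254, so λ = 0.254/7.083 = 0.03585 per s.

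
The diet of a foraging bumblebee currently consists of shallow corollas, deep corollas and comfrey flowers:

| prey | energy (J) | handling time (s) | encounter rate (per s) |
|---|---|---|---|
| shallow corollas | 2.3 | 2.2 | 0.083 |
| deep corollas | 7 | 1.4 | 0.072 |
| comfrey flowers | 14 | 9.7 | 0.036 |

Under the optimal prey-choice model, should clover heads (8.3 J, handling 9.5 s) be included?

On shallow corollas, deep corollas and comfrey flowers alone, R = ΣλE/(1+Σλh) = 1.199/1.633 = 0.7344 J/s.
clover heads: E/h = 8.3/9.5 = 0.8737 J/s.
Since 0.8737 > R, including clover heads increases the long-run rate.

Yes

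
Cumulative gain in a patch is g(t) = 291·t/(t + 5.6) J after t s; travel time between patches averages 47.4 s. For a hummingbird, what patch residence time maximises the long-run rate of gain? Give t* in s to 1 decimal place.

16.3 s

Optimal t* satisfies g'(t*) = g(t*)/(T + t*).
g'(t) = 291·5.6/(t + 5.6)². Setting 291·5.6/(t+5.6)² = 291t/[(t+5.6)(47.4+t)] gives 5.6(47.4+t) = t(t+5.6), so t² = 5.6×47.4 = 265.4.
t* = √265.4 = 16.29 s.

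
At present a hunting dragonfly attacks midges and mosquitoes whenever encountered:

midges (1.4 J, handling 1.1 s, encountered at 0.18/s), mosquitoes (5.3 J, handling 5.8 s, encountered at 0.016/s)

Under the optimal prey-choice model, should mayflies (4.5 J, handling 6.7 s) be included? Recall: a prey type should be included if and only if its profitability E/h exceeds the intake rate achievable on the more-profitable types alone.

Yes

Current rate: (0.18×1.4 + 0.016×5.3)/(1 + 0.18×1.1 + 0.016×5.8) = 0.2609 J/s.
mayflies: E/h = 4.5/6.7 = 0.6716 J/s.
0.6716 > 0.2609, so adding mayflies raises the average — include it.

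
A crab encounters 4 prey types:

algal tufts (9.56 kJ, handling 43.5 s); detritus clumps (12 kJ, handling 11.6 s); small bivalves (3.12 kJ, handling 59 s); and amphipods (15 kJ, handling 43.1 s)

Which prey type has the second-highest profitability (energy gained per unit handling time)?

amphipods

In descending order of E/h:
detritus clumps: 12/11.6 = 1.03 kJ/s
amphipods: 15/43.1 = 0.348 kJ/s
algal tufts: 9.56/43.5 = 0.22 kJ/s
small bivalves: 3.12/59 = 0.0529 kJ/s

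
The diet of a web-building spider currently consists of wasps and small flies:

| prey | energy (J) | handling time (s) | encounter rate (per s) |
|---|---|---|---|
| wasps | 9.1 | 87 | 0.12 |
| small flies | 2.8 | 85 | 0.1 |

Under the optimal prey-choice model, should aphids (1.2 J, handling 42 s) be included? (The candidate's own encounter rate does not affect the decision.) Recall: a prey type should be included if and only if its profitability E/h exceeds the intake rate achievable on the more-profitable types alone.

No

On wasps and small flies alone, R = ΣλE/(1+Σλh) = 1.372/19.94 = 0.06881 J/s.
aphids: E/h = 1.2/42 = 0.02857 J/s.
0.02857 < 0.06881, so adding aphids would lower the average — exclude it.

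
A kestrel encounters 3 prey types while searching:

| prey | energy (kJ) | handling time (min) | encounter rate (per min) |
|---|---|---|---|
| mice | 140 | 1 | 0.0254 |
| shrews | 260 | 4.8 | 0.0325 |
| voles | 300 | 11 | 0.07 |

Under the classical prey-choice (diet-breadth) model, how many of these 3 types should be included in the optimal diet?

E/h in descending order: mice 140, shrews 54.2, voles 27.3 kJ/min. The optimal diet is the largest prefix of this list for which every included type satisfies E_i/h_i > R on the types above it.
Rate on top 1: 3.468. shrews: 54.2 > 3.468 → include.
Rate on top 2: 10.16. voles: 27.3 > 10.16 → include.
Optimal diet: mice, shrews, voles — 3 of 3 types.

3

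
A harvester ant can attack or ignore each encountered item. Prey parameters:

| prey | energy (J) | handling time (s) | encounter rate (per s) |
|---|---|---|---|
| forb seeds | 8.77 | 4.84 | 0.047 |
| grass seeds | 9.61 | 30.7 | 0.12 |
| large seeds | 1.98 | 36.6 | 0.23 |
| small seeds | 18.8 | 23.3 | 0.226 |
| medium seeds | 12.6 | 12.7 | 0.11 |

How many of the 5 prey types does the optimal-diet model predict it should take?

Profitabilities (E/h, J/s): forb seeds 1.81, medium seeds 0.992, small seeds 0.807, grass seeds 0.313, large seeds 0.0541. Add prey in this order while the next type's profitability exceeds the intake rate on those already taken.
Rate on top 1: 0.3358. medium seeds: 0.992 > 0.3358 → include.
Rate on top 2: 0.6852. small seeds: 0.807 > 0.6852 → include.
Rate on top 3: 0.7664. grass seeds: 0.313 < 0.7664 → exclude; stop.
Optimal diet: forb seeds, medium seeds, small seeds — 3 of 5 types.

3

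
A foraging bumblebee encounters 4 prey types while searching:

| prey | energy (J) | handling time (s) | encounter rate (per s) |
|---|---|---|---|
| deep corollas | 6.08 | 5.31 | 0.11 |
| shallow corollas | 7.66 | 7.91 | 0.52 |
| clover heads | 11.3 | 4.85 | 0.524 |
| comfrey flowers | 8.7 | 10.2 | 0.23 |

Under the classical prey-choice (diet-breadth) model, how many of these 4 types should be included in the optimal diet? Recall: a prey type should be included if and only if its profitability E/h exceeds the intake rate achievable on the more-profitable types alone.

Profitabilities (E/h, J/s): clover heads 2.33, deep corollas 1.15, shallow corollas 0.968, comfrey flowers 0.853. Add prey in this order while the next type's profitability exceeds the intake rate on those already taken.
Rate on top 1: 1.672. deep corollas: 1.15 < 1.672 → exclude; stop.
Optimal diet: clover heads — 1 of 4 types.

1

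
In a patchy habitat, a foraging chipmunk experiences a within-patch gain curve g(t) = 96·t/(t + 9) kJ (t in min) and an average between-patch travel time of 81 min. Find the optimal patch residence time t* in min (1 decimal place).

27.0 min

Maximise g(t)/(T+t): set derivative to zero → g'(t)(T+t) = g(t).
g'(t) = 96·9/(t + 9)². Setting 96·9/(t+9)² = 96t/[(t+9)(81+t)] gives 9(81+t) = t(t+9), so t² = 9×81 = 729.
t* = √729 = 27 min.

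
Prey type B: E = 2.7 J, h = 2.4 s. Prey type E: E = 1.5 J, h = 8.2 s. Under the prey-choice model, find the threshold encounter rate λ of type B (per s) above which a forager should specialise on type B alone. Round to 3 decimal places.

0.081 per s

Drop type E once their profitability E₂/h₂ falls below the rate achievable on type B alone: E₂/h₂ = λE₁/(1 + λh₁).
Solve for λ: λE₁h₂ = E₂(1 + λh₁) → λ(E₁h₂ − E₂h₁) = E₂ → λ = E₂/(E₁h₂ − E₂h₁).
λ = 1.5/(2.7×8.2 − 1.5×2.4) = 1.5/18.54 = 0.08091 per s.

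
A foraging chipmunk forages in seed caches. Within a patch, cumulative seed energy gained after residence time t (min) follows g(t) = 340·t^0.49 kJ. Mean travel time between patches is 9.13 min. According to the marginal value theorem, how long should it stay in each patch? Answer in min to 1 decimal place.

8.8 min

Optimal t* satisfies g'(t*) = g(t*)/(T + t*).
g'(t) = 0.49·340·t^-0.51. Setting 0.49·340·t^-0.51 = 340·t^0.49/(9.13+t) gives 0.49(9.13+t) = t, so 0.51·t = 0.49×9.13.
t* = 0.49×9.13/0.51 = 8.772 min.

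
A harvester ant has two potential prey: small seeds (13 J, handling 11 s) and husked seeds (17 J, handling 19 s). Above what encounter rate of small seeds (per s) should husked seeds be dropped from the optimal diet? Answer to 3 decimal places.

0.283 per s

The zero-one rule: include husked seeds iff E₂/h₂ > λE₁/(1+λh₁). Equality gives the switch point.
λE₁h₂ = E₂ + λE₂h₁ ⇒ λ = E₂/(E₁h₂ − E₂h₁) = 17/(247 − 187) = 0.2833 per s.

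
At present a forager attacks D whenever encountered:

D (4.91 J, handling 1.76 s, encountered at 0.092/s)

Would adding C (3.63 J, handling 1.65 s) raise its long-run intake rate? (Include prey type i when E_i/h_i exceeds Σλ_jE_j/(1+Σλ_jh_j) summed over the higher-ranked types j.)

Current rate: (0.092×4.91)/(1 + 0.092×1.76) = 0.3888 J/s.
Profitability of C: 3.63/1.65 = 2.2 J/s.
2.2 > 0.3888, so adding C raises the average — include it.

Yes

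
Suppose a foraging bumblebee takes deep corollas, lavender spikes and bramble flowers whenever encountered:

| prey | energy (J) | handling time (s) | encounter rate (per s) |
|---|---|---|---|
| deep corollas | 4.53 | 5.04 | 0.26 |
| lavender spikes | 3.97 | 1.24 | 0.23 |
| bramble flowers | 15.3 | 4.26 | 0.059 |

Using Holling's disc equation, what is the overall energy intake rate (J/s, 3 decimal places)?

R = Σλ_iE_i / (1 + Σλ_ih_i)
Numerator: 0.26×4.53 + 0.23×3.97 + 0.059×15.3 = 2.994
Denominator: 1 + 0.26×5.04 + 0.23×1.24 + 0.059×4.26 = 2.847
R = 2.994/2.847 = 1.052 J/s

1.052 J/s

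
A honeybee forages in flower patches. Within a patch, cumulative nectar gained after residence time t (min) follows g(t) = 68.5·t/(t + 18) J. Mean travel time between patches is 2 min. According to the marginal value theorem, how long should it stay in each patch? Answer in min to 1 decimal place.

Optimal t* satisfies g'(t*) = g(t*)/(T + t*).
g'(t) = 68.5·18/(t + 18)². Setting 68.5·18/(t+18)² = 68.5t/[(t+18)(2+t)] gives 18(2+t) = t(t+18), so t² = 18×2 = 36.
t* = √36 = 6 min.

6.0 min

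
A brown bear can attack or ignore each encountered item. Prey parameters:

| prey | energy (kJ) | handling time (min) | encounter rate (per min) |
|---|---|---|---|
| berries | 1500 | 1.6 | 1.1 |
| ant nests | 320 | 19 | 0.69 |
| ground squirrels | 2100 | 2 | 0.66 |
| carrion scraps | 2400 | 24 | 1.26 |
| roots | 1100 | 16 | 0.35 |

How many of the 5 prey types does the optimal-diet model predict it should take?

2

E/h in descending order: ground squirrels 1.05e+03, berries 938, carrion scraps 100, roots 68.8, ant nests 16.8 kJ/min. The optimal diet is the largest prefix of this list for which every included type satisfies E_i/h_i > R on the types above it.
Rate on top 1: 597.4. berries: 938 > 597.4 → include.
Rate on top 2: 744.1. carrion scraps: 100 < 744.1 → exclude; stop.
Optimal diet: ground squirrels, berries — 2 of 5 types.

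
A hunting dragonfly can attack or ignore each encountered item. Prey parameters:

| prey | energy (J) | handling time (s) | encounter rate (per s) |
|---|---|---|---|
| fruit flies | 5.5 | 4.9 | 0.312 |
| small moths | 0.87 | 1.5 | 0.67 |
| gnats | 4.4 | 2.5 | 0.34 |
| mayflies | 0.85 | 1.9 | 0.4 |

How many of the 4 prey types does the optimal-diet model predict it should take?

2

Profitabilities (E/h, J/s): gnats 1.76, fruit flies 1.12, small moths 0.58, mayflies 0.447. Add prey in this order while the next type's profitability exceeds the intake rate on those already taken.
Rate on top 1: 0.8086. fruit flies: 1.12 > 0.8086 → include.
Rate on top 2: 0.9506. small moths: 0.58 < 0.9506 → exclude; stop.
Optimal diet: gnats, fruit flies — 2 of 4 types.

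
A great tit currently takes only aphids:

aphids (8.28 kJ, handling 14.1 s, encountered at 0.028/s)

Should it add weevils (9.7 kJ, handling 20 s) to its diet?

Current rate: (0.028×8.28)/(1 + 0.028×14.1) = 0.1662 kJ/s.
Profitability of weevils: 9.7/20 = 0.485 kJ/s.
0.485 > 0.1662, so adding weevils raises the average — include it.

Yes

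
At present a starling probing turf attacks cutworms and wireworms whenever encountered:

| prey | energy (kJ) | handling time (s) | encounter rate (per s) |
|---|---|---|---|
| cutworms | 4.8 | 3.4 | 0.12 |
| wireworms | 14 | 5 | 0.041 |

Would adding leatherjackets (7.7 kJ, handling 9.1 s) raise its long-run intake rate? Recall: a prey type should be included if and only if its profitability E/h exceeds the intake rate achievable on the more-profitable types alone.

Yes

Current rate: (0.12×4.8 + 0.041×14)/(1 + 0.12×3.4 + 0.041×5) = 0.713 kJ/s.
leatherjackets: E/h = 7.7/9.1 = 0.8462 kJ/s.
0.8462 > 0.713, so adding leatherjackets raises the average — include it.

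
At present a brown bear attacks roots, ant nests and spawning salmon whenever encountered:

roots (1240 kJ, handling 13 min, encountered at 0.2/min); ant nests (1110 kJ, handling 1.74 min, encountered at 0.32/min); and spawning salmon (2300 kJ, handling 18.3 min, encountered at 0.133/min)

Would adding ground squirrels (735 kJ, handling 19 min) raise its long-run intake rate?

Current rate: (0.2×1240 + 0.32×1110 + 0.133×2300)/(1 + 0.2×13 + 0.32×1.74 + 0.133×18.3) = 137.9 kJ/min.
ground squirrels: E/h = 735/19 = 38.68 kJ/min.
38.68 < 137.9, so adding ground squirrels would lower the average — exclude it.

No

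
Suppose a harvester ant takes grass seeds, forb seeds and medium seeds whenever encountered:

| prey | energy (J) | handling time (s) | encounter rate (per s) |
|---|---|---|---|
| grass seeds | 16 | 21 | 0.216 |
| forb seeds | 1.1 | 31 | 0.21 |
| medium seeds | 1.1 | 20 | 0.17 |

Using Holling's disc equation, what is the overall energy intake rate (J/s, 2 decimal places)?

R = (0.216×16 + 0.21×1.1 + 0.17×1.1) / (1 + 0.216×21 + 0.21×31 + 0.17×20) = 3.874/15.45 = 0.2508 J/s.

0.25 J/s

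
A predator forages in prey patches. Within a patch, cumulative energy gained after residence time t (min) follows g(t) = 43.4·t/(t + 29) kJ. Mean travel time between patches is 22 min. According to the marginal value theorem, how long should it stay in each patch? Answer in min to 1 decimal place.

25.3 min

By the marginal value theorem, leave when the instantaneous gain rate g'(t) equals the habitat-wide average g(t)/(T + t).
g'(t) = 43.4·29/(t + 29)². Setting 43.4·29/(t+29)² = 43.4t/[(t+29)(22+t)] gives 29(22+t) = t(t+29), so t² = 29×22 = 638.
t* = √638 = 25.26 min.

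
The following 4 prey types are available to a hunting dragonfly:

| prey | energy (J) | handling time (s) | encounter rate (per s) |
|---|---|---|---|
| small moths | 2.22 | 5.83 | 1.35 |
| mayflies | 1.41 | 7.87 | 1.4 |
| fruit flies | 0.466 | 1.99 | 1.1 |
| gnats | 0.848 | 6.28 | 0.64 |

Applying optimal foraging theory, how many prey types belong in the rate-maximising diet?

Rank by E/h (J/s): small moths 0.381, fruit flies 0.234, mayflies 0.179, gnats 0.135. Include each in turn until the next type's E/h falls below the running intake rate.
Rate on top 1: 0.3379. fruit flies: 0.234 < 0.3379 → exclude; stop.
Optimal diet: small moths — 1 of 4 types.

1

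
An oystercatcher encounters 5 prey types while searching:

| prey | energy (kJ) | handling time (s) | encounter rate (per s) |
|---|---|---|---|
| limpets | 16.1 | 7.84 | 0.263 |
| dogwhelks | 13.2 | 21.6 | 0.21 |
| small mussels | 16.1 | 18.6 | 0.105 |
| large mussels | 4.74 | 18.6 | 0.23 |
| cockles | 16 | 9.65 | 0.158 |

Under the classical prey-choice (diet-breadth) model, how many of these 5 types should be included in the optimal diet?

Profitabilities (E/h, kJ/s): limpets 2.05, cockles 1.66, small mussels 0.866, dogwhelks 0.611, large mussels 0.255. Add prey in this order while the next type's profitability exceeds the intake rate on those already taken.
Rate on top 1: 1.383. cockles: 1.66 > 1.383 → include.
Rate on top 2: 1.474. small mussels: 0.866 < 1.474 → exclude; stop.
Optimal diet: limpets, cockles — 2 of 5 types.

2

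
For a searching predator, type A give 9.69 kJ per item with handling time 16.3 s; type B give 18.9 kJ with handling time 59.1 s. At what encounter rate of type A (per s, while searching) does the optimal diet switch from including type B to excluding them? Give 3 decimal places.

At the threshold, the rate on type A alone equals the profitability of type B: λ·9.69/(1 + λ·16.3) = 18.9/59.1 = 0.3198.
Rearranging, λ(9.69 − 0.3198×16.3) = 0.3198, so λ = 0.3198/4.477 = 0.07143 per s.

0.071 per s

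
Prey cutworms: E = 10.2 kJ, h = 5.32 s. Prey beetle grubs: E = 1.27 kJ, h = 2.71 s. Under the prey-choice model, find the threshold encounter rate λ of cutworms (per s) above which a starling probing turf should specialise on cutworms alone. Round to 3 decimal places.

Drop beetle grubs once their profitability E₂/h₂ falls below the rate achievable on cutworms alone: E₂/h₂ = λE₁/(1 + λh₁).
Solve for λ: λE₁h₂ = E₂(1 + λh₁) → λ(E₁h₂ − E₂h₁) = E₂ → λ = E₂/(E₁h₂ − E₂h₁).
λ = 1.27/(10.2×2.71 − 1.27×5.32) = 1.27/20.89 = 0.06081 per s.

0.061 per s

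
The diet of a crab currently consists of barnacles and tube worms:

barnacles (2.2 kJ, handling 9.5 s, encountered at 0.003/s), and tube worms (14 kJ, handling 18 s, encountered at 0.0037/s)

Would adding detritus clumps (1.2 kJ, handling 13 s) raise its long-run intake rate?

Current rate: (0.003×2.2 + 0.0037×14)/(1 + 0.003×9.5 + 0.0037×18) = 0.05333 kJ/s.
detritus clumps: E/h = 1.2/13 = 0.09231 kJ/s.
0.09231 > 0.05333, so adding detritus clumps raises the average — include it.

Yes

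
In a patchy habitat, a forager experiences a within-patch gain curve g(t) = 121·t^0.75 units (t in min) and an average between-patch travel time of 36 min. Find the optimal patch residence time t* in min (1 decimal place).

Optimal t* satisfies g'(t*) = g(t*)/(T + t*).
g'(t) = 0.75·121·t^-0.25. Setting 0.75·121·t^-0.25 = 121·t^0.75/(36+t) gives 0.75(36+t) = t, so 0.25·t = 0.75×36.
t* = 0.75×36/0.25 = 108 min.

108.0 min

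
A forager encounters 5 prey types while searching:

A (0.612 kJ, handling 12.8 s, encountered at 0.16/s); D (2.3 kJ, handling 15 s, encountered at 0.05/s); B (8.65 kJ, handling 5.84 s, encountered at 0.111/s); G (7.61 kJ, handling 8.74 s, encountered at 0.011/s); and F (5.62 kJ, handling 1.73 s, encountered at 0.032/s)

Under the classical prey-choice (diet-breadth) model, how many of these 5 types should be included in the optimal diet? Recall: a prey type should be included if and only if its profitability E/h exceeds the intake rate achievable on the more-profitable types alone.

3

Profitabilities (E/h, kJ/s): F 3.25, B 1.48, G 0.871, D 0.153, A 0.0478. Add prey in this order while the next type's profitability exceeds the intake rate on those already taken.
Rate on top 1: 0.1704. B: 1.48 > 0.1704 → include.
Rate on top 2: 0.6692. G: 0.871 > 0.6692 → include.
Rate on top 3: 0.6799. D: 0.153 < 0.6799 → exclude; stop.
Optimal diet: F, B, G — 3 of 5 types.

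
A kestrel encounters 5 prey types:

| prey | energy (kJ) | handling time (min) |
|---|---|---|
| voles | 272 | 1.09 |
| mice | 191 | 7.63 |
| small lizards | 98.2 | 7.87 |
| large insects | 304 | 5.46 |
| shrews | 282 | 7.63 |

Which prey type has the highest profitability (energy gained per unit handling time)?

In descending order of E/h:
voles: 272/1.09 = 250 kJ/min
large insects: 304/5.46 = 55.7 kJ/min
shrews: 282/7.63 = 37 kJ/min
mice: 191/7.63 = 25 kJ/min
small lizards: 98.2/7.87 = 12.5 kJ/min

voles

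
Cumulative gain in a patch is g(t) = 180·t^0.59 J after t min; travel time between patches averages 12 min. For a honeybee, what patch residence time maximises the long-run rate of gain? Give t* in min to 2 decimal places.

By the marginal value theorem, leave when the instantaneous gain rate g'(t) equals the habitat-wide average g(t)/(T + t).
g'(t) = 0.59·180·t^-0.41. Setting 0.59·180·t^-0.41 = 180·t^0.59/(12+t) gives 0.59(12+t) = t, so 0.41·t = 0.59×12.
t* = 0.59×12/0.41 = 17.27 min.

17.27 min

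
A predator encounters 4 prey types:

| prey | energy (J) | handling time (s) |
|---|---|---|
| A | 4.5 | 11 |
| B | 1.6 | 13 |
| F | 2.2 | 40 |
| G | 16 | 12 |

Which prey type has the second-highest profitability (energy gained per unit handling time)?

Profitability E/h (J/s): A = 4.5/11 = 0.409, B = 1.6/13 = 0.123, F = 2.2/40 = 0.055, G = 16/12 = 1.33.
Ranked: G > A > B > F.

A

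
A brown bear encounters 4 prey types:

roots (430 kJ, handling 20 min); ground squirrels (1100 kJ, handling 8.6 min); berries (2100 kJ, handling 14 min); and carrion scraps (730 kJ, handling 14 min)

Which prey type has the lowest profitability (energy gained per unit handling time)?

roots

Profitability E/h (kJ/min): roots = 430/20 = 21.5, ground squirrels = 1100/8.6 = 128, berries = 2100/14 = 150, carrion scraps = 730/14 = 52.1.
Ranked: berries > ground squirrels > carrion scraps > roots.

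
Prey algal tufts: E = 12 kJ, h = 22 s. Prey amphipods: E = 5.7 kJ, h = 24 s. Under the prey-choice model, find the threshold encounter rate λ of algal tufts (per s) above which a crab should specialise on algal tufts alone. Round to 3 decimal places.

0.035 per s

The zero-one rule: include amphipods iff E₂/h₂ > λE₁/(1+λh₁). Equality gives the switch point.
λE₁h₂ = E₂ + λE₂h₁ ⇒ λ = E₂/(E₁h₂ − E₂h₁) = 5.7/(288 − 125.4) = 0.03506 per s.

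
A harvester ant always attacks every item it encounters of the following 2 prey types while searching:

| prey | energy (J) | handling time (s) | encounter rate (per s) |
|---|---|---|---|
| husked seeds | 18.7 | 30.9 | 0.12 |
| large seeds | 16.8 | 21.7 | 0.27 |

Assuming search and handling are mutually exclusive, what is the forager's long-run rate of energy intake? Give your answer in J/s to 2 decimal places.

0.64 J/s

R = Σλ_iE_i / (1 + Σλ_ih_i)
Numerator: 0.12×18.7 + 0.27×16.8 = 6.78
Denominator: 1 + 0.12×30.9 + 0.27×21.7 = 10.57
R = 6.78/10.57 = 0.6416 J/s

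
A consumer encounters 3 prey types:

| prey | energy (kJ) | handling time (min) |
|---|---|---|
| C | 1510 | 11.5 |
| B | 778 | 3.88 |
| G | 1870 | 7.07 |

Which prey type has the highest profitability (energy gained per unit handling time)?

G

Profitability E/h (kJ/min): C = 1510/11.5 = 131, B = 778/3.88 = 201, G = 1870/7.07 = 264.
Ranked: G > B > C.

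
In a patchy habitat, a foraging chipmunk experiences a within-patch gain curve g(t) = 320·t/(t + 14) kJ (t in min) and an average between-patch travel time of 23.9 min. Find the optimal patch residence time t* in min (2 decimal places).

18.29 min

Optimal t* satisfies g'(t*) = g(t*)/(T + t*).
g'(t) = 320·14/(t + 14)². Setting 320·14/(t+14)² = 320t/[(t+14)(23.9+t)] gives 14(23.9+t) = t(t+14), so t² = 14×23.9 = 334.6.
t* = √334.6 = 18.29 min.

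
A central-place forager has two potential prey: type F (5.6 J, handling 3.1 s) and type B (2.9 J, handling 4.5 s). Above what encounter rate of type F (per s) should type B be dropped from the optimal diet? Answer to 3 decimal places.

0.179 per s

The zero-one rule: include type B iff E₂/h₂ > λE₁/(1+λh₁). Equality gives the switch point.
λE₁h₂ = E₂ + λE₂h₁ ⇒ λ = E₂/(E₁h₂ − E₂h₁) = 2.9/(25.2 − 8.99) = 0.1789 per s.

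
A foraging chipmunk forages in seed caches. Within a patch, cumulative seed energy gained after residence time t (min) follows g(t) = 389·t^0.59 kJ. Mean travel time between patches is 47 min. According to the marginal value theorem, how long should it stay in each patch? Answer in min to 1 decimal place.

Optimal t* satisfies g'(t*) = g(t*)/(T + t*).
g'(t) = 0.59·389·t^-0.41. Setting 0.59·389·t^-0.41 = 389·t^0.59/(47+t) gives 0.59(47+t) = t, so 0.41·t = 0.59×47.
t* = 0.59×47/0.41 = 67.63 min.

67.6 min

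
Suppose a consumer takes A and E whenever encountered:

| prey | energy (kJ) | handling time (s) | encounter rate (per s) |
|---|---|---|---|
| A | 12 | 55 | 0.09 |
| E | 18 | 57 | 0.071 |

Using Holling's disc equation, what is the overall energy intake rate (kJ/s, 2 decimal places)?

Energy encountered per unit search time: 0.09×12 + 0.071×18 = 2.358 kJ/s.
Handling time per unit search time: 0.09×55 + 0.071×57 = 8.997.
Rate = 2.358/(1 + 8.997) = 0.2359 kJ/s.

0.24 kJ/s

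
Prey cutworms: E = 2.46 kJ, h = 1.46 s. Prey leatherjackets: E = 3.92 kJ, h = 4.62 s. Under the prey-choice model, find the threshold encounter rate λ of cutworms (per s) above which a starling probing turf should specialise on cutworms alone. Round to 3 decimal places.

Drop leatherjackets once their profitability E₂/h₂ falls below the rate achievable on cutworms alone: E₂/h₂ = λE₁/(1 + λh₁).
Solve for λ: λE₁h₂ = E₂(1 + λh₁) → λ(E₁h₂ − E₂h₁) = E₂ → λ = E₂/(E₁h₂ − E₂h₁).
λ = 3.92/(2.46×4.62 − 3.92×1.46) = 3.92/5.642 = 0.6948 per s.

0.695 per s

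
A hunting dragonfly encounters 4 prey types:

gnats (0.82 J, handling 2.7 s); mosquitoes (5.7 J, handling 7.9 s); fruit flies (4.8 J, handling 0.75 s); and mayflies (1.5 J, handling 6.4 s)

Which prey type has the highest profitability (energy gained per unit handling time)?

fruit flies

In descending order of E/h:
fruit flies: 4.8/0.75 = 6.4 J/s
mosquitoes: 5.7/7.9 = 0.722 J/s
gnats: 0.82/2.7 = 0.304 J/s
mayflies: 1.5/6.4 = 0.234 J/s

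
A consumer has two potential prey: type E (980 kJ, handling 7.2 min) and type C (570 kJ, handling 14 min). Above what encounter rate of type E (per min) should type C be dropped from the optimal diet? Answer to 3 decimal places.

0.059 per min

The zero-one rule: include type C iff E₂/h₂ > λE₁/(1+λh₁). Equality gives the switch point.
λE₁h₂ = E₂ + λE₂h₁ ⇒ λ = E₂/(E₁h₂ − E₂h₁) = 570/(1.372e+04 − 4104) = 0.05928 per min.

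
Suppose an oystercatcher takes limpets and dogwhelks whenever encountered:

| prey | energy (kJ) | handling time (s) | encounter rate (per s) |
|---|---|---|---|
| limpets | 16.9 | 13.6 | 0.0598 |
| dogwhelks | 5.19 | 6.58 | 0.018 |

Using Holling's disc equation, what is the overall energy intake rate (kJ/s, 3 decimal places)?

0.572 kJ/s

R = Σλ_iE_i / (1 + Σλ_ih_i)
Numerator: 0.0598×16.9 + 0.018×5.19 = 1.104
Denominator: 1 + 0.0598×13.6 + 0.018×6.58 = 1.932
R = 1.104/1.932 = 0.5715 kJ/s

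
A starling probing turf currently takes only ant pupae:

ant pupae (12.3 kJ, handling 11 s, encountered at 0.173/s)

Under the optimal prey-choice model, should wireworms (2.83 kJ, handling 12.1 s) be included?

No

On ant pupae alone, R = ΣλE/(1+Σλh) = 2.128/2.903 = 0.733 kJ/s.
Profitability of wireworms: 2.83/12.1 = 0.2339 kJ/s.
0.2339 < 0.733, so adding wireworms would lower the average — exclude it.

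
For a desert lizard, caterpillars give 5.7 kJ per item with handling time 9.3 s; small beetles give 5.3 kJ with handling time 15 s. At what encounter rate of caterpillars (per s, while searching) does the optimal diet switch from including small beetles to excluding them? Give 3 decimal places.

The zero-one rule: include small beetles iff E₂/h₂ > λE₁/(1+λh₁). Equality gives the switch point.
λE₁h₂ = E₂ + λE₂h₁ ⇒ λ = E₂/(E₁h₂ − E₂h₁) = 5.3/(85.5 − 49.29) = 0.1464 per s.

0.146 per s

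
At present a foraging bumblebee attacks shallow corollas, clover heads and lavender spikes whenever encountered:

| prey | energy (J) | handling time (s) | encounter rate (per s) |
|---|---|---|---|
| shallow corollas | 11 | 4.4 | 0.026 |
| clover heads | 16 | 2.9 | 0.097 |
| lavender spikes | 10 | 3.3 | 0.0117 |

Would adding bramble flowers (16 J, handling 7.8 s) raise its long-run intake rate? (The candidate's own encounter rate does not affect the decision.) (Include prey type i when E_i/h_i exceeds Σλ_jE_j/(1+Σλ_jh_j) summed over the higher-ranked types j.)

On shallow corollas, clover heads and lavender spikes alone, R = ΣλE/(1+Σλh) = 1.955/1.434 = 1.363 J/s.
Profitability of bramble flowers: 16/7.8 = 2.051 J/s.
Since 2.051 > R, including bramble flowers increases the long-run rate.

Yes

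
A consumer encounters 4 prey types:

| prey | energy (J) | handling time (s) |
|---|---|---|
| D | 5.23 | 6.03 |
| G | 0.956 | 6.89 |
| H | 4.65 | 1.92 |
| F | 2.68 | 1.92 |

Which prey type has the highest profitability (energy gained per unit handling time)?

In descending order of E/h:
H: 4.65/1.92 = 2.42 J/s
F: 2.68/1.92 = 1.4 J/s
D: 5.23/6.03 = 0.867 J/s
G: 0.956/6.89 = 0.139 J/s

H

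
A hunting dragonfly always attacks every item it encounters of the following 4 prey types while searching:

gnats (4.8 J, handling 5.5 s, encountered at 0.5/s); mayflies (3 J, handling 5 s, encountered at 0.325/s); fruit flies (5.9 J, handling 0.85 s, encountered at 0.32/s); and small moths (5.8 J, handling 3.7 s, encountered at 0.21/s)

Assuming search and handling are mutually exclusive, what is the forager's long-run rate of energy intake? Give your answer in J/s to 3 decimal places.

1.009 J/s

R = Σλ_iE_i / (1 + Σλ_ih_i)
Numerator: 0.5×4.8 + 0.325×3 + 0.32×5.9 + 0.21×5.8 = 6.481
Denominator: 1 + 0.5×5.5 + 0.325×5 + 0.32×0.85 + 0.21×3.7 = 6.424
R = 6.481/6.424 = 1.009 J/s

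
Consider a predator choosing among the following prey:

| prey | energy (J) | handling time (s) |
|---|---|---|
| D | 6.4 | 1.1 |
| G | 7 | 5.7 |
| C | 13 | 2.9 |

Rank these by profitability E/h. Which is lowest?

G

In descending order of E/h:
D: 6.4/1.1 = 5.82 J/s
C: 13/2.9 = 4.48 J/s
G: 7/5.7 = 1.23 J/s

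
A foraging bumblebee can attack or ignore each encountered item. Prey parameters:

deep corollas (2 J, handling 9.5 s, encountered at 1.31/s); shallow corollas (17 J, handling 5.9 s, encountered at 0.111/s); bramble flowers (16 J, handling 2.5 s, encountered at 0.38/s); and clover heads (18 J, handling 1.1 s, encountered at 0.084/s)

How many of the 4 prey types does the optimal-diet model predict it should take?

2

Profitabilities (E/h, J/s): clover heads 16.4, bramble flowers 6.4, shallow corollas 2.88, deep corollas 0.211. Add prey in this order while the next type's profitability exceeds the intake rate on those already taken.
Rate on top 1: 1.384. bramble flowers: 6.4 > 1.384 → include.
Rate on top 2: 3.717. shallow corollas: 2.88 < 3.717 → exclude; stop.
Optimal diet: clover heads, bramble flowers — 2 of 4 types.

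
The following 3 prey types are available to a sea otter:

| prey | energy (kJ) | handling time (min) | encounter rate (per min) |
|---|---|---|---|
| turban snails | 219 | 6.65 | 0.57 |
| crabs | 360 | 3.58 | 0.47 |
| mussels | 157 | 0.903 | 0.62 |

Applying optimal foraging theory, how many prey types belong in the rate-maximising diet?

2

Profitabilities (E/h, kJ/min): mussels 174, crabs 101, turban snails 32.9. Add prey in this order while the next type's profitability exceeds the intake rate on those already taken.
Rate on top 1: 62.4. crabs: 101 > 62.4 → include.
Rate on top 2: 82.2. turban snails: 32.9 < 82.2 → exclude; stop.
Optimal diet: mussels, crabs — 2 of 3 types.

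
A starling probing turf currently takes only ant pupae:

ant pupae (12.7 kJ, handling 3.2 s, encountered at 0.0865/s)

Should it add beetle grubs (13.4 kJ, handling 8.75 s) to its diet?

On ant pupae alone, R = ΣλE/(1+Σλh) = 1.099/1.277 = 0.8604 kJ/s.
Profitability of beetle grubs: 13.4/8.75 = 1.531 kJ/s.
1.531 > 0.8604, so adding beetle grubs raises the average — include it.

Yes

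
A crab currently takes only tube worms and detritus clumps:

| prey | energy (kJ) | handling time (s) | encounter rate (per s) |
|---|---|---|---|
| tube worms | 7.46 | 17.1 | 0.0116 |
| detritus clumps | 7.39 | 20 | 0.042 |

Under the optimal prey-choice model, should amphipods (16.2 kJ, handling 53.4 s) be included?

Current rate: (0.0116×7.46 + 0.042×7.39)/(1 + 0.0116×17.1 + 0.042×20) = 0.1947 kJ/s.
Profitability of amphipods: 16.2/53.4 = 0.3034 kJ/s.
Since 0.3034 > R, including amphipods increases the long-run rate.

Yes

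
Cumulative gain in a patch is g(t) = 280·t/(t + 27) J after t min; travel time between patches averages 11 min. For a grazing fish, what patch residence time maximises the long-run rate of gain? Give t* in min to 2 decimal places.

Maximise g(t)/(T+t): set derivative to zero → g'(t)(T+t) = g(t).
g'(t) = 280·27/(t + 27)². Setting 280·27/(t+27)² = 280t/[(t+27)(11+t)] gives 27(11+t) = t(t+27), so t² = 27×11 = 297.
t* = √297 = 17.23 min.

17.23 min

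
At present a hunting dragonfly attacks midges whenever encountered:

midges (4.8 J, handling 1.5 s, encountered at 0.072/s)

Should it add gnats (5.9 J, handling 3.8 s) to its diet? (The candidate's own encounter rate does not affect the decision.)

Intake rate on the current diet: R = (0.072×4.8) / (1 + 0.072×1.5) = 0.3456/1.108 = 0.3119 J/s.
gnats: E/h = 5.9/3.8 = 1.553 J/s.
Since 1.553 > R, including gnats increases the long-run rate.

Yes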